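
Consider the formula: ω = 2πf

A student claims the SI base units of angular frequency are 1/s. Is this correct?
Units of each symbol in ω = 2πf:
  f (frequency): 1/s
  The factor 2π is dimensionless.

Multiplying the contributions: [1/s]
Adding exponents of each base unit: s: -1
SI base units of angular frequency: 1/s

The claimed units 1/s match the derived units, so the claim is correct.

Answer: Yes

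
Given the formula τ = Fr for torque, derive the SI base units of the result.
Units of each symbol in τ = Fr:
  F (force): kg·m/s²
  r (lever arm): m

Multiplying the contributions: [kg·m/s²] · [m]
Adding exponents of each base unit: kg: 1, m: 2, s: -2
SI base units of torque: kg·m²/s²

Answer: kg·m²/s²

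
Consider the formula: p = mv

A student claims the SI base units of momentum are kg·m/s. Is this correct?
Units of each symbol in p = mv:
  m (mass): kg
  v (velocity): m/s

Multiplying the contributions: [kg] · [m/s]
Adding exponents of each base unit: kg: 1, m: 1, s: -1
SI base units of momentum: kg·m/s

The claimed units kg·m/s match the derived units, so the claim is correct.

Answer: Yes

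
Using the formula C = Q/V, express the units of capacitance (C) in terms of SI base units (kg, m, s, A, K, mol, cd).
Units of each symbol in C = Q/V:
  Q (charge, in coulombs): s·A
  V (voltage, in volts): kg·m²/(s³·A)  → in the denominator, contributes s³·A/(kg·m²)

Multiplying the contributions: [s·A] · [s³·A/(kg·m²)]
Adding exponents of each base unit: kg: -1, m: -2, s: 4, A: 2
SI base units of capacitance: s⁴·A²/(kg·m²)

Answer: s⁴·A²/(kg·m²)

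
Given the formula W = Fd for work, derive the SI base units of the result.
Units of each symbol in W = Fd:
  F (force): kg·m/s²
  d (displacement): m

Multiplying the contributions: [kg·m/s²] · [m]
Adding exponents of each base unit: kg: 1, m: 2, s: -2
SI base units of work: kg·m²/s²

Answer: kg·m²/s²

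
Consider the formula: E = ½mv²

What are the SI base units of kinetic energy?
Units of each symbol in E = ½mv²:
  m (mass): kg
  v (speed): m/s  → to the power 2, contributes m²/s²
  The factor ½ is dimensionless.

Multiplying the contributions: [kg] · [m²/s²]
Adding exponents of each base unit: kg: 1, m: 2, s: -2
SI base units of kinetic energy: kg·m²/s²

Answer: kg·m²/s²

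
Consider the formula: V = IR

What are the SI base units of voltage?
Units of each symbol in V = IR:
  I (current): A
  R (resistance, in ohms): kg·m²/(s³·A²)

Multiplying the contributions: [A] · [kg·m²/(s³·A²)]
Adding exponents of each base unit: kg: 1, m: 2, s: -3, A: -1
SI base units of voltage: kg·m²/(s³·A)

Answer: kg·m²/(s³·A)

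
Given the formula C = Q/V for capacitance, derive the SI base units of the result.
Units of each symbol in C = Q/V:
  Q (charge, in coulombs): s·A
  V (voltage, in volts): kg·m²/(s³·A)  → in the denominator, contributes s³·A/(kg·m²)

Multiplying the contributions: [s·A] · [s³·A/(kg·m²)]
Adding exponents of each base unit: kg: -1, m: -2, s: 4, A: 2
SI base units of capacitance: s⁴·A²/(kg·m²)

Answer: s⁴·A²/(kg·m²)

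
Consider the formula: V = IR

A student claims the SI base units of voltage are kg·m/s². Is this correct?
Units of each symbol in V = IR:
  I (current): A
  R (resistance, in ohms): kg·m²/(s³·A²)

Multiplying the contributions: [A] · [kg·m²/(s³·A²)]
Adding exponents of each base unit: kg: 1, m: 2, s: -3, A: -1
SI base units of voltage: kg·m²/(s³·A)

The claimed units kg·m/s² (exponents kg: 1, m: 1, s: -2) do not match the derived units kg·m²/(s³·A) (exponents kg: 1, m: 2, s: -3, A: -1), so the claim is incorrect.

Answer: No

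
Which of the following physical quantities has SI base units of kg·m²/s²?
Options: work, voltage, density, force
Checking the SI base units of each option:
  work (W = Fd): kg·m²/s²  ✓ matches
  voltage (V = IR): kg·m²/(s³·A)  ✗
  density (ρ = m/V): kg/m³  ✗
  force (F = ma): kg·m/s²  ✗

Only work has units kg·m²/s².

Answer: work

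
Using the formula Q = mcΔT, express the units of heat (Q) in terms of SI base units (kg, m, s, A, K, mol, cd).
Units of each symbol in Q = mcΔT:
  m (mass): kg
  c (specific heat capacity, in J/(kg·K)): m²/(s²·K)
  ΔT (temperature change): K

Multiplying the contributions: [kg] · [m²/(s²·K)] · [K]
Adding exponents of each base unit: kg: 1, m: 2, s: -2
SI base units of heat: kg·m²/s²

Answer: kg·m²/s²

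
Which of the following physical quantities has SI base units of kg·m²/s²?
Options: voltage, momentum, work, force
Checking the SI base units of each option:
  voltage (V = IR): kg·m²/(s³·A)  ✗
  momentum (p = mv): kg·m/s  ✗
  work (W = Fd): kg·m²/s²  ✓ matches
  force (F = ma): kg·m/s²  ✗

Only work has units kg·m²/s².

Answer: work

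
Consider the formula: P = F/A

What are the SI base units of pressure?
Units of each symbol in P = F/A:
  F (force): kg·m/s²
  A (area): m²  → in the denominator, contributes 1/m²

Multiplying the contributions: [kg·m/s²] · [1/m²]
Adding exponents of each base unit: kg: 1, m: -1, s: -2
SI base units of pressure: kg/(m·s²)

Answer: kg/(m·s²)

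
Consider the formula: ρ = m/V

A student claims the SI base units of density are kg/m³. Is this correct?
Units of each symbol in ρ = m/V:
  m (mass): kg
  V (volume): m³  → in the denominator, contributes 1/m³

Multiplying the contributions: [kg] · [1/m³]
Adding exponents of each base unit: kg: 1, m: -3
SI base units of density: kg/m³

The claimed units kg/m³ match the derived units, so the claim is correct.

Answer: Yes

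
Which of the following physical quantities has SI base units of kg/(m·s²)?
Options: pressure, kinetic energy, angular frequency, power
Checking the SI base units of each option:
  pressure (P = F/A): kg/(m·s²)  ✓ matches
  kinetic energy (E = ½mv²): kg·m²/s²  ✗
  angular frequency (ω = 2πf): 1/s  ✗
  power (P = W/t): kg·m²/s³  ✗

Only pressure has units kg/(m·s²).

Answer: pressure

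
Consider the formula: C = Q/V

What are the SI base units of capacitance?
Units of each symbol in C = Q/V:
  Q (charge, in coulombs): s·A
  V (voltage, in volts): kg·m²/(s³·A)  → in the denominator, contributes s³·A/(kg·m²)

Multiplying the contributions: [s·A] · [s³·A/(kg·m²)]
Adding exponents of each base unit: kg: -1, m: -2, s: 4, A: 2
SI base units of capacitance: s⁴·A²/(kg·m²)

Answer: s⁴·A²/(kg·m²)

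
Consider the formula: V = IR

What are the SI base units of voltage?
Units of each symbol in V = IR:
  I (current): A
  R (resistance, in ohms): kg·m²/(s³·A²)

Multiplying the contributions: [A] · [kg·m²/(s³·A²)]
Adding exponents of each base unit: kg: 1, m: 2, s: -3, A: -1
SI base units of voltage: kg·m²/(s³·A)

Answer: kg·m²/(s³·A)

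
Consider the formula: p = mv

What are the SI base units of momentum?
Units of each symbol in p = mv:
  m (mass): kg
  v (velocity): m/s

Multiplying the contributions: [kg] · [m/s]
Adding exponents of each base unit: kg: 1, m: 1, s: -1
SI base units of momentum: kg·m/s

Answer: kg·m/s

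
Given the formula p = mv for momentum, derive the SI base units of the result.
Units of each symbol in p = mv:
  m (mass): kg
  v (velocity): m/s

Multiplying the contributions: [kg] · [m/s]
Adding exponents of each base unit: kg: 1, m: 1, s: -1
SI base units of momentum: kg·m/s

Answer: kg·m/s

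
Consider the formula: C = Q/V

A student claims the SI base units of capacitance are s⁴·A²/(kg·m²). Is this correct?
Units of each symbol in C = Q/V:
  Q (charge, in coulombs): s·A
  V (voltage, in volts): kg·m²/(s³·A)  → in the denominator, contributes s³·A/(kg·m²)

Multiplying the contributions: [s·A] · [s³·A/(kg·m²)]
Adding exponents of each base unit: kg: -1, m: -2, s: 4, A: 2
SI base units of capacitance: s⁴·A²/(kg·m²)

The claimed units s⁴·A²/(kg·m²) match the derived units, so the claim is correct.

Answer: Yes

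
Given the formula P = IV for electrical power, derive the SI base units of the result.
Units of each symbol in P = IV:
  I (current): A
  V (voltage, in volts): kg·m²/(s³·A)

Multiplying the contributions: [A] · [kg·m²/(s³·A)]
Adding exponents of each base unit: kg: 1, m: 2, s: -3
SI base units of electrical power: kg·m²/s³

Answer: kg·m²/s³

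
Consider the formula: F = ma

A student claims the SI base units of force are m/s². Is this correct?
Units of each symbol in F = ma:
  m (mass): kg
  a (acceleration): m/s²

Multiplying the contributions: [kg] · [m/s²]
Adding exponents of each base unit: kg: 1, m: 1, s: -2
SI base units of force: kg·m/s²

The claimed units m/s² (exponents m: 1, s: -2) do not match the derived units kg·m/s² (exponents kg: 1, m: 1, s: -2), so the claim is incorrect.

Answer: No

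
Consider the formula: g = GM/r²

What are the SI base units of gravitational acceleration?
Units of each symbol in g = GM/r²:
  G (gravitational constant): m³/(kg·s²)
  M (mass): kg
  r (distance): m  → to the power 2 in the denominator, contributes 1/m²

Multiplying the contributions: [m³/(kg·s²)] · [kg] · [1/m²]
Adding exponents of each base unit: m: 1, s: -2
SI base units of gravitational acceleration: m/s²

Answer: m/s²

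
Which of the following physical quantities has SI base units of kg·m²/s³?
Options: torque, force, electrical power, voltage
Checking the SI base units of each option:
  torque (τ = Fr): kg·m²/s²  ✗
  force (F = ma): kg·m/s²  ✗
  electrical power (P = IV): kg·m²/s³  ✓ matches
  voltage (V = IR): kg·m²/(s³·A)  ✗

Only electrical power has units kg·m²/s³.

Answer: electrical power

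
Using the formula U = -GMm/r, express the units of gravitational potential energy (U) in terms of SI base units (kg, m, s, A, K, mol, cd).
Units of each symbol in U = -GMm/r:
  G (gravitational constant): m³/(kg·s²)
  M (mass): kg
  m (mass): kg
  r (distance): m  → in the denominator, contributes 1/m
  The minus sign does not affect the units.

Multiplying the contributions: [m³/(kg·s²)] · [kg] · [kg] · [1/m]
Adding exponents of each base unit: kg: 1, m: 2, s: -2
SI base units of gravitational potential energy: kg·m²/s²

Answer: kg·m²/s²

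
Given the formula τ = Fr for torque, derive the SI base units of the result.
Units of each symbol in τ = Fr:
  F (force): kg·m/s²
  r (lever arm): m

Multiplying the contributions: [kg·m/s²] · [m]
Adding exponents of each base unit: kg: 1, m: 2, s: -2
SI base units of torque: kg·m²/s²

Answer: kg·m²/s²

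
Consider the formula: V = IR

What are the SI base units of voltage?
Units of each symbol in V = IR:
  I (current): A
  R (resistance, in ohms): kg·m²/(s³·A²)

Multiplying the contributions: [A] · [kg·m²/(s³·A²)]
Adding exponents of each base unit: kg: 1, m: 2, s: -3, A: -1
SI base units of voltage: kg·m²/(s³·A)

Answer: kg·m²/(s³·A)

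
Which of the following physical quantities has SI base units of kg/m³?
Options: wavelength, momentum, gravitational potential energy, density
Checking the SI base units of each option:
  wavelength (λ = v/f): m  ✗
  momentum (p = mv): kg·m/s  ✗
  gravitational potential energy (U = -GMm/r): kg·m²/s²  ✗
  density (ρ = m/V): kg/m³  ✓ matches

Only density has units kg/m³.

Answer: density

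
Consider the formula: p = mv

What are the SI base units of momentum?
Units of each symbol in p = mv:
  m (mass): kg
  v (velocity): m/s

Multiplying the contributions: [kg] · [m/s]
Adding exponents of each base unit: kg: 1, m: 1, s: -1
SI base units of momentum: kg·m/s

Answer: kg·m/s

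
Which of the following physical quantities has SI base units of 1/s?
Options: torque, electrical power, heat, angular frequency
Checking the SI base units of each option:
  torque (τ = Fr): kg·m²/s²  ✗
  electrical power (P = IV): kg·m²/s³  ✗
  heat (Q = mcΔT): kg·m²/s²  ✗
  angular frequency (ω = 2πf): 1/s  ✓ matches

Only angular frequency has units 1/s.

Answer: angular frequency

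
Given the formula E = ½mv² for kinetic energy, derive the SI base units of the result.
Units of each symbol in E = ½mv²:
  m (mass): kg
  v (speed): m/s  → to the power 2, contributes m²/s²
  The factor ½ is dimensionless.

Multiplying the contributions: [kg] · [m²/s²]
Adding exponents of each base unit: kg: 1, m: 2, s: -2
SI base units of kinetic energy: kg·m²/s²

Answer: kg·m²/s²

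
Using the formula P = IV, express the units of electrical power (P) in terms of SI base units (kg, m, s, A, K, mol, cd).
Units of each symbol in P = IV:
  I (current): A
  V (voltage, in volts): kg·m²/(s³·A)

Multiplying the contributions: [A] · [kg·m²/(s³·A)]
Adding exponents of each base unit: kg: 1, m: 2, s: -3
SI base units of electrical power: kg·m²/s³

Answer: kg·m²/s³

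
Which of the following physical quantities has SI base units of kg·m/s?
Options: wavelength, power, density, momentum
Checking the SI base units of each option:
  wavelength (λ = v/f): m  ✗
  power (P = W/t): kg·m²/s³  ✗
  density (ρ = m/V): kg/m³  ✗
  momentum (p = mv): kg·m/s  ✓ matches

Only momentum has units kg·m/s.

Answer: momentum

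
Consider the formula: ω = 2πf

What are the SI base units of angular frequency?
Units of each symbol in ω = 2πf:
  f (frequency): 1/s
  The factor 2π is dimensionless.

Multiplying the contributions: [1/s]
Adding exponents of each base unit: s: -1
SI base units of angular frequency: 1/s

Answer: 1/s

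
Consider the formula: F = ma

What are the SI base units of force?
Units of each symbol in F = ma:
  m (mass): kg
  a (acceleration): m/s²

Multiplying the contributions: [kg] · [m/s²]
Adding exponents of each base unit: kg: 1, m: 1, s: -2
SI base units of force: kg·m/s²

Answer: kg·m/s²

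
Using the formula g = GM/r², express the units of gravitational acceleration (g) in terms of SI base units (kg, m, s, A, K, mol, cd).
Units of each symbol in g = GM/r²:
  G (gravitational constant): m³/(kg·s²)
  M (mass): kg
  r (distance): m  → to the power 2 in the denominator, contributes 1/m²

Multiplying the contributions: [m³/(kg·s²)] · [kg] · [1/m²]
Adding exponents of each base unit: m: 1, s: -2
SI base units of gravitational acceleration: m/s²

Answer: m/s²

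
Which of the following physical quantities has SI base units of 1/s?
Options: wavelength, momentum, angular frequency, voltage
Checking the SI base units of each option:
  wavelength (λ = v/f): m  ✗
  momentum (p = mv): kg·m/s  ✗
  angular frequency (ω = 2πf): 1/s  ✓ matches
  voltage (V = IR): kg·m²/(s³·A)  ✗

Only angular frequency has units 1/s.

Answer: angular frequency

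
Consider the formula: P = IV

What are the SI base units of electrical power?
Units of each symbol in P = IV:
  I (current): A
  V (voltage, in volts): kg·m²/(s³·A)

Multiplying the contributions: [A] · [kg·m²/(s³·A)]
Adding exponents of each base unit: kg: 1, m: 2, s: -3
SI base units of electrical power: kg·m²/s³

Answer: kg·m²/s³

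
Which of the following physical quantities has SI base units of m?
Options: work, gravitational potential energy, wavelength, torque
Checking the SI base units of each option:
  work (W = Fd): kg·m²/s²  ✗
  gravitational potential energy (U = -GMm/r): kg·m²/s²  ✗
  wavelength (λ = v/f): m  ✓ matches
  torque (τ = Fr): kg·m²/s²  ✗

Only wavelength has units m.

Answer: wavelength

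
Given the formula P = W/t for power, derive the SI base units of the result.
Units of each symbol in P = W/t:
  W (work): kg·m²/s²
  t (time): s  → in the denominator, contributes 1/s

Multiplying the contributions: [kg·m²/s²] · [1/s]
Adding exponents of each base unit: kg: 1, m: 2, s: -3
SI base units of power: kg·m²/s³

Answer: kg·m²/s³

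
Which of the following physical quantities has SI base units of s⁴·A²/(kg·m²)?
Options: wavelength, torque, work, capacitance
Checking the SI base units of each option:
  wavelength (λ = v/f): m  ✗
  torque (τ = Fr): kg·m²/s²  ✗
  work (W = Fd): kg·m²/s²  ✗
  capacitance (C = Q/V): s⁴·A²/(kg·m²)  ✓ matches

Only capacitance has units s⁴·A²/(kg·m²).

Answer: capacitance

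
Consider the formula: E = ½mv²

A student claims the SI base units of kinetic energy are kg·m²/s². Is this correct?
Units of each symbol in E = ½mv²:
  m (mass): kg
  v (speed): m/s  → to the power 2, contributes m²/s²
  The factor ½ is dimensionless.

Multiplying the contributions: [kg] · [m²/s²]
Adding exponents of each base unit: kg: 1, m: 2, s: -2
SI base units of kinetic energy: kg·m²/s²

The claimed units kg·m²/s² match the derived units, so the claim is correct.

Answer: Yes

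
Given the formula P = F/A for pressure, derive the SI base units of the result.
Units of each symbol in P = F/A:
  F (force): kg·m/s²
  A (area): m²  → in the denominator, contributes 1/m²

Multiplying the contributions: [kg·m/s²] · [1/m²]
Adding exponents of each base unit: kg: 1, m: -1, s: -2
SI base units of pressure: kg/(m·s²)

Answer: kg/(m·s²)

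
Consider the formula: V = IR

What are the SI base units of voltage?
Units of each symbol in V = IR:
  I (current): A
  R (resistance, in ohms): kg·m²/(s³·A²)

Multiplying the contributions: [A] · [kg·m²/(s³·A²)]
Adding exponents of each base unit: kg: 1, m: 2, s: -3, A: -1
SI base units of voltage: kg·m²/(s³·A)

Answer: kg·m²/(s³·A)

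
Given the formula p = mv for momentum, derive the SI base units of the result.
Units of each symbol in p = mv:
  m (mass): kg
  v (velocity): m/s

Multiplying the contributions: [kg] · [m/s]
Adding exponents of each base unit: kg: 1, m: 1, s: -1
SI base units of momentum: kg·m/s

Answer: kg·m/s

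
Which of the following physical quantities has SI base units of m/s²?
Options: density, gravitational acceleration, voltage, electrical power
Checking the SI base units of each option:
  density (ρ = m/V): kg/m³  ✗
  gravitational acceleration (g = GM/r²): m/s²  ✓ matches
  voltage (V = IR): kg·m²/(s³·A)  ✗
  electrical power (P = IV): kg·m²/s³  ✗

Only gravitational acceleration has units m/s².

Answer: gravitational acceleration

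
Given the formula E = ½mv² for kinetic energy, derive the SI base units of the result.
Units of each symbol in E = ½mv²:
  m (mass): kg
  v (speed): m/s  → to the power 2, contributes m²/s²
  The factor ½ is dimensionless.

Multiplying the contributions: [kg] · [m²/s²]
Adding exponents of each base unit: kg: 1, m: 2, s: -2
SI base units of kinetic energy: kg·m²/s²

Answer: kg·m²/s²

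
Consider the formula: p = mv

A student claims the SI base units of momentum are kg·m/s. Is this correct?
Units of each symbol in p = mv:
  m (mass): kg
  v (velocity): m/s

Multiplying the contributions: [kg] · [m/s]
Adding exponents of each base unit: kg: 1, m: 1, s: -1
SI base units of momentum: kg·m/s

The claimed units kg·m/s match the derived units, so the claim is correct.

Answer: Yes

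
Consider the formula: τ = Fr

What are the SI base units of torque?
Units of each symbol in τ = Fr:
  F (force): kg·m/s²
  r (lever arm): m

Multiplying the contributions: [kg·m/s²] · [m]
Adding exponents of each base unit: kg: 1, m: 2, s: -2
SI base units of torque: kg·m²/s²

Answer: kg·m²/s²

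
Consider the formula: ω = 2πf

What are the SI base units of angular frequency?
Units of each symbol in ω = 2πf:
  f (frequency): 1/s
  The factor 2π is dimensionless.

Multiplying the contributions: [1/s]
Adding exponents of each base unit: s: -1
SI base units of angular frequency: 1/s

Answer: 1/s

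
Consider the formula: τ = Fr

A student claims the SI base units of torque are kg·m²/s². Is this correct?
Units of each symbol in τ = Fr:
  F (force): kg·m/s²
  r (lever arm): m

Multiplying the contributions: [kg·m/s²] · [m]
Adding exponents of each base unit: kg: 1, m: 2, s: -2
SI base units of torque: kg·m²/s²

The claimed units kg·m²/s² match the derived units, so the claim is correct.

Answer: Yes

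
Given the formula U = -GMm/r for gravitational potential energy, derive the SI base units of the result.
Units of each symbol in U = -GMm/r:
  G (gravitational constant): m³/(kg·s²)
  M (mass): kg
  m (mass): kg
  r (distance): m  → in the denominator, contributes 1/m
  The minus sign does not affect the units.

Multiplying the contributions: [m³/(kg·s²)] · [kg] · [kg] · [1/m]
Adding exponents of each base unit: kg: 1, m: 2, s: -2
SI base units of gravitational potential energy: kg·m²/s²

Answer: kg·m²/s²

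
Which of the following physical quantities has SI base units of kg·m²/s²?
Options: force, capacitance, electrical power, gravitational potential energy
Checking the SI base units of each option:
  force (F = ma): kg·m/s²  ✗
  capacitance (C = Q/V): s⁴·A²/(kg·m²)  ✗
  electrical power (P = IV): kg·m²/s³  ✗
  gravitational potential energy (U = -GMm/r): kg·m²/s²  ✓ matches

Only gravitational potential energy has units kg·m²/s².

Answer: gravitational potential energy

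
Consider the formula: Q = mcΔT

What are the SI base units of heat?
Units of each symbol in Q = mcΔT:
  m (mass): kg
  c (specific heat capacity, in J/(kg·K)): m²/(s²·K)
  ΔT (temperature change): K

Multiplying the contributions: [kg] · [m²/(s²·K)] · [K]
Adding exponents of each base unit: kg: 1, m: 2, s: -2
SI base units of heat: kg·m²/s²

Answer: kg·m²/s²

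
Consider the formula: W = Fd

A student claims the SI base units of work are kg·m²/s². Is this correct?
Units of each symbol in W = Fd:
  F (force): kg·m/s²
  d (displacement): m

Multiplying the contributions: [kg·m/s²] · [m]
Adding exponents of each base unit: kg: 1, m: 2, s: -2
SI base units of work: kg·m²/s²

The claimed units kg·m²/s² match the derived units, so the claim is correct.

Answer: Yes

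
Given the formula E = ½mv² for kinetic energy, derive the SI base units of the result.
Units of each symbol in E = ½mv²:
  m (mass): kg
  v (speed): m/s  → to the power 2, contributes m²/s²
  The factor ½ is dimensionless.

Multiplying the contributions: [kg] · [m²/s²]
Adding exponents of each base unit: kg: 1, m: 2, s: -2
SI base units of kinetic energy: kg·m²/s²

Answer: kg·m²/s²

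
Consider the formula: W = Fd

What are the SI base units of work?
Units of each symbol in W = Fd:
  F (force): kg·m/s²
  d (displacement): m

Multiplying the contributions: [kg·m/s²] · [m]
Adding exponents of each base unit: kg: 1, m: 2, s: -2
SI base units of work: kg·m²/s²

Answer: kg·m²/s²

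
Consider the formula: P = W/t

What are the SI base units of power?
Units of each symbol in P = W/t:
  W (work): kg·m²/s²
  t (time): s  → in the denominator, contributes 1/s

Multiplying the contributions: [kg·m²/s²] · [1/s]
Adding exponents of each base unit: kg: 1, m: 2, s: -3
SI base units of power: kg·m²/s³

Answer: kg·m²/s³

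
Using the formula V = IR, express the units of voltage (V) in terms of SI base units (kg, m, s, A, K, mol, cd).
Units of each symbol in V = IR:
  I (current): A
  R (resistance, in ohms): kg·m²/(s³·A²)

Multiplying the contributions: [A] · [kg·m²/(s³·A²)]
Adding exponents of each base unit: kg: 1, m: 2, s: -3, A: -1
SI base units of voltage: kg·m²/(s³·A)

Answer: kg·m²/(s³·A)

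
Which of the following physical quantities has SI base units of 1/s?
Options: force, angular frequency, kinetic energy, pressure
Checking the SI base units of each option:
  force (F = ma): kg·m/s²  ✗
  angular frequency (ω = 2πf): 1/s  ✓ matches
  kinetic energy (E = ½mv²): kg·m²/s²  ✗
  pressure (P = F/A): kg/(m·s²)  ✗

Only angular frequency has units 1/s.

Answer: angular frequency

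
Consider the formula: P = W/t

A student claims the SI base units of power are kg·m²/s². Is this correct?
Units of each symbol in P = W/t:
  W (work): kg·m²/s²
  t (time): s  → in the denominator, contributes 1/s

Multiplying the contributions: [kg·m²/s²] · [1/s]
Adding exponents of each base unit: kg: 1, m: 2, s: -3
SI base units of power: kg·m²/s³

The claimed units kg·m²/s² (exponents kg: 1, m: 2, s: -2) do not match the derived units kg·m²/s³ (exponents kg: 1, m: 2, s: -3), so the claim is incorrect.

Answer: No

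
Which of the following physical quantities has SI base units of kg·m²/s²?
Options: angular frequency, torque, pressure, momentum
Checking the SI base units of each option:
  angular frequency (ω = 2πf): 1/s  ✗
  torque (τ = Fr): kg·m²/s²  ✓ matches
  pressure (P = F/A): kg/(m·s²)  ✗
  momentum (p = mv): kg·m/s  ✗

Only torque has units kg·m²/s².

Answer: torque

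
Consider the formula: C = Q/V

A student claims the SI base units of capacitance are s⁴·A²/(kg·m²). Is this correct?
Units of each symbol in C = Q/V:
  Q (charge, in coulombs): s·A
  V (voltage, in volts): kg·m²/(s³·A)  → in the denominator, contributes s³·A/(kg·m²)

Multiplying the contributions: [s·A] · [s³·A/(kg·m²)]
Adding exponents of each base unit: kg: -1, m: -2, s: 4, A: 2
SI base units of capacitance: s⁴·A²/(kg·m²)

The claimed units s⁴·A²/(kg·m²) match the derived units, so the claim is correct.

Answer: Yes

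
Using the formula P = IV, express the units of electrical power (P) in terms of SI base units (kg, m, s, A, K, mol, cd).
Units of each symbol in P = IV:
  I (current): A
  V (voltage, in volts): kg·m²/(s³·A)

Multiplying the contributions: [A] · [kg·m²/(s³·A)]
Adding exponents of each base unit: kg: 1, m: 2, s: -3
SI base units of electrical power: kg·m²/s³

Answer: kg·m²/s³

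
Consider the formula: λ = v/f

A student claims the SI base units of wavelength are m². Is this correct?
Units of each symbol in λ = v/f:
  v (wave speed): m/s
  f (frequency): 1/s  → in the denominator, contributes s

Multiplying the contributions: [m/s] · [s]
Adding exponents of each base unit: m: 1
SI base units of wavelength: m

The claimed units m² (exponents m: 2) do not match the derived units m (exponents m: 1), so the claim is incorrect.

Answer: No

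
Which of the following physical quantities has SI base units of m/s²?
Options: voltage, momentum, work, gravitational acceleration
Checking the SI base units of each option:
  voltage (V = IR): kg·m²/(s³·A)  ✗
  momentum (p = mv): kg·m/s  ✗
  work (W = Fd): kg·m²/s²  ✗
  gravitational acceleration (g = GM/r²): m/s²  ✓ matches

Only gravitational acceleration has units m/s².

Answer: gravitational acceleration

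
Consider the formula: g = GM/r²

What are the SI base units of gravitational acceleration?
Units of each symbol in g = GM/r²:
  G (gravitational constant): m³/(kg·s²)
  M (mass): kg
  r (distance): m  → to the power 2 in the denominator, contributes 1/m²

Multiplying the contributions: [m³/(kg·s²)] · [kg] · [1/m²]
Adding exponents of each base unit: m: 1, s: -2
SI base units of gravitational acceleration: m/s²

Answer: m/s²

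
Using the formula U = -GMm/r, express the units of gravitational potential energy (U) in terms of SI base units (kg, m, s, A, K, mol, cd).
Units of each symbol in U = -GMm/r:
  G (gravitational constant): m³/(kg·s²)
  M (mass): kg
  m (mass): kg
  r (distance): m  → in the denominator, contributes 1/m
  The minus sign does not affect the units.

Multiplying the contributions: [m³/(kg·s²)] · [kg] · [kg] · [1/m]
Adding exponents of each base unit: kg: 1, m: 2, s: -2
SI base units of gravitational potential energy: kg·m²/s²

Answer: kg·m²/s²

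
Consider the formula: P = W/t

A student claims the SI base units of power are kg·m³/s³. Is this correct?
Units of each symbol in P = W/t:
  W (work): kg·m²/s²
  t (time): s  → in the denominator, contributes 1/s

Multiplying the contributions: [kg·m²/s²] · [1/s]
Adding exponents of each base unit: kg: 1, m: 2, s: -3
SI base units of power: kg·m²/s³

The claimed units kg·m³/s³ (exponents kg: 1, m: 3, s: -3) do not match the derived units kg·m²/s³ (exponents kg: 1, m: 2, s: -3), so the claim is incorrect.

Answer: No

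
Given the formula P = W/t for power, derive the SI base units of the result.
Units of each symbol in P = W/t:
  W (work): kg·m²/s²
  t (time): s  → in the denominator, contributes 1/s

Multiplying the contributions: [kg·m²/s²] · [1/s]
Adding exponents of each base unit: kg: 1, m: 2, s: -3
SI base units of power: kg·m²/s³

Answer: kg·m²/s³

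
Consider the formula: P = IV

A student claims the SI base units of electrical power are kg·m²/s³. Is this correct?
Units of each symbol in P = IV:
  I (current): A
  V (voltage, in volts): kg·m²/(s³·A)

Multiplying the contributions: [A] · [kg·m²/(s³·A)]
Adding exponents of each base unit: kg: 1, m: 2, s: -3
SI base units of electrical power: kg·m²/s³

The claimed units kg·m²/s³ match the derived units, so the claim is correct.

Answer: Yes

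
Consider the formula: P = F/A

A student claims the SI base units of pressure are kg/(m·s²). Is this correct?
Units of each symbol in P = F/A:
  F (force): kg·m/s²
  A (area): m²  → in the denominator, contributes 1/m²

Multiplying the contributions: [kg·m/s²] · [1/m²]
Adding exponents of each base unit: kg: 1, m: -1, s: -2
SI base units of pressure: kg/(m·s²)

The claimed units kg/(m·s²) match the derived units, so the claim is correct.

Answer: Yes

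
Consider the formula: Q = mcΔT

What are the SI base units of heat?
Units of each symbol in Q = mcΔT:
  m (mass): kg
  c (specific heat capacity, in J/(kg·K)): m²/(s²·K)
  ΔT (temperature change): K

Multiplying the contributions: [kg] · [m²/(s²·K)] · [K]
Adding exponents of each base unit: kg: 1, m: 2, s: -2
SI base units of heat: kg·m²/s²

Answer: kg·m²/s²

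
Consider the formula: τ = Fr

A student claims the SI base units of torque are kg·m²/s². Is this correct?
Units of each symbol in τ = Fr:
  F (force): kg·m/s²
  r (lever arm): m

Multiplying the contributions: [kg·m/s²] · [m]
Adding exponents of each base unit: kg: 1, m: 2, s: -2
SI base units of torque: kg·m²/s²

The claimed units kg·m²/s² match the derived units, so the claim is correct.

Answer: Yes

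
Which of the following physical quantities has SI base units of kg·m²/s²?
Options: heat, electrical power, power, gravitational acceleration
Checking the SI base units of each option:
  heat (Q = mcΔT): kg·m²/s²  ✓ matches
  electrical power (P = IV): kg·m²/s³  ✗
  power (P = W/t): kg·m²/s³  ✗
  gravitational acceleration (g = GM/r²): m/s²  ✗

Only heat has units kg·m²/s².

Answer: heat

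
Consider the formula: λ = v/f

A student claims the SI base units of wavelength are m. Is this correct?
Units of each symbol in λ = v/f:
  v (wave speed): m/s
  f (frequency): 1/s  → in the denominator, contributes s

Multiplying the contributions: [m/s] · [s]
Adding exponents of each base unit: m: 1
SI base units of wavelength: m

The claimed units m match the derived units, so the claim is correct.

Answer: Yes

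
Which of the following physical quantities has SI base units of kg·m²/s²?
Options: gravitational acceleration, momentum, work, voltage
Checking the SI base units of each option:
  gravitational acceleration (g = GM/r²): m/s²  ✗
  momentum (p = mv): kg·m/s  ✗
  work (W = Fd): kg·m²/s²  ✓ matches
  voltage (V = IR): kg·m²/(s³·A)  ✗

Only work has units kg·m²/s².

Answer: work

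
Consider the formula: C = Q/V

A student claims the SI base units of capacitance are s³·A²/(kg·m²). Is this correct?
Units of each symbol in C = Q/V:
  Q (charge, in coulombs): s·A
  V (voltage, in volts): kg·m²/(s³·A)  → in the denominator, contributes s³·A/(kg·m²)

Multiplying the contributions: [s·A] · [s³·A/(kg·m²)]
Adding exponents of each base unit: kg: -1, m: -2, s: 4, A: 2
SI base units of capacitance: s⁴·A²/(kg·m²)

The claimed units s³·A²/(kg·m²) (exponents kg: -1, m: -2, s: 3, A: 2) do not match the derived units s⁴·A²/(kg·m²) (exponents kg: -1, m: -2, s: 4, A: 2), so the claim is incorrect.

Answer: No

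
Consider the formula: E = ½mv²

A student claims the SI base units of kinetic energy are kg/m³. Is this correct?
Units of each symbol in E = ½mv²:
  m (mass): kg
  v (speed): m/s  → to the power 2, contributes m²/s²
  The factor ½ is dimensionless.

Multiplying the contributions: [kg] · [m²/s²]
Adding exponents of each base unit: kg: 1, m: 2, s: -2
SI base units of kinetic energy: kg·m²/s²

The claimed units kg/m³ (exponents kg: 1, m: -3) do not match the derived units kg·m²/s² (exponents kg: 1, m: 2, s: -2), so the claim is incorrect.

Answer: No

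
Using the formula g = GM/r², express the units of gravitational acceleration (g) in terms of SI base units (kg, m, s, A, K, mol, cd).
Units of each symbol in g = GM/r²:
  G (gravitational constant): m³/(kg·s²)
  M (mass): kg
  r (distance): m  → to the power 2 in the denominator, contributes 1/m²

Multiplying the contributions: [m³/(kg·s²)] · [kg] · [1/m²]
Adding exponents of each base unit: m: 1, s: -2
SI base units of gravitational acceleration: m/s²

Answer: m/s²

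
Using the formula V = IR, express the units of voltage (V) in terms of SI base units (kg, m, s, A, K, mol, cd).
Units of each symbol in V = IR:
  I (current): A
  R (resistance, in ohms): kg·m²/(s³·A²)

Multiplying the contributions: [A] · [kg·m²/(s³·A²)]
Adding exponents of each base unit: kg: 1, m: 2, s: -3, A: -1
SI base units of voltage: kg·m²/(s³·A)

Answer: kg·m²/(s³·A)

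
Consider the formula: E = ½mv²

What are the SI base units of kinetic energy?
Units of each symbol in E = ½mv²:
  m (mass): kg
  v (speed): m/s  → to the power 2, contributes m²/s²
  The factor ½ is dimensionless.

Multiplying the contributions: [kg] · [m²/s²]
Adding exponents of each base unit: kg: 1, m: 2, s: -2
SI base units of kinetic energy: kg·m²/s²

Answer: kg·m²/s²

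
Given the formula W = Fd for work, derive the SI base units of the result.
Units of each symbol in W = Fd:
  F (force): kg·m/s²
  d (displacement): m

Multiplying the contributions: [kg·m/s²] · [m]
Adding exponents of each base unit: kg: 1, m: 2, s: -2
SI base units of work: kg·m²/s²

Answer: kg·m²/s²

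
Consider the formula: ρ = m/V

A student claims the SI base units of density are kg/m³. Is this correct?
Units of each symbol in ρ = m/V:
  m (mass): kg
  V (volume): m³  → in the denominator, contributes 1/m³

Multiplying the contributions: [kg] · [1/m³]
Adding exponents of each base unit: kg: 1, m: -3
SI base units of density: kg/m³

The claimed units kg/m³ match the derived units, so the claim is correct.

Answer: Yes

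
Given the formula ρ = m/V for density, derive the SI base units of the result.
Units of each symbol in ρ = m/V:
  m (mass): kg
  V (volume): m³  → in the denominator, contributes 1/m³

Multiplying the contributions: [kg] · [1/m³]
Adding exponents of each base unit: kg: 1, m: -3
SI base units of density: kg/m³

Answer: kg/m³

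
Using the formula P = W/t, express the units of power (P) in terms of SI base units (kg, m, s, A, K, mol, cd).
Units of each symbol in P = W/t:
  W (work): kg·m²/s²
  t (time): s  → in the denominator, contributes 1/s

Multiplying the contributions: [kg·m²/s²] · [1/s]
Adding exponents of each base unit: kg: 1, m: 2, s: -3
SI base units of power: kg·m²/s³

Answer: kg·m²/s³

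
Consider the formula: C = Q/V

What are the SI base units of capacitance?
Units of each symbol in C = Q/V:
  Q (charge, in coulombs): s·A
  V (voltage, in volts): kg·m²/(s³·A)  → in the denominator, contributes s³·A/(kg·m²)

Multiplying the contributions: [s·A] · [s³·A/(kg·m²)]
Adding exponents of each base unit: kg: -1, m: -2, s: 4, A: 2
SI base units of capacitance: s⁴·A²/(kg·m²)

Answer: s⁴·A²/(kg·m²)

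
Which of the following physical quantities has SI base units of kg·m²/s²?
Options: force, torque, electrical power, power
Checking the SI base units of each option:
  force (F = ma): kg·m/s²  ✗
  torque (τ = Fr): kg·m²/s²  ✓ matches
  electrical power (P = IV): kg·m²/s³  ✗
  power (P = W/t): kg·m²/s³  ✗

Only torque has units kg·m²/s².

Answer: torque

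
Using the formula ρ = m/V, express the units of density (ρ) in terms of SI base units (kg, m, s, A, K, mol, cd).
Units of each symbol in ρ = m/V:
  m (mass): kg
  V (volume): m³  → in the denominator, contributes 1/m³

Multiplying the contributions: [kg] · [1/m³]
Adding exponents of each base unit: kg: 1, m: -3
SI base units of density: kg/m³

Answer: kg/m³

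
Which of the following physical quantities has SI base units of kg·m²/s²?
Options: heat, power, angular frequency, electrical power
Checking the SI base units of each option:
  heat (Q = mcΔT): kg·m²/s²  ✓ matches
  power (P = W/t): kg·m²/s³  ✗
  angular frequency (ω = 2πf): 1/s  ✗
  electrical power (P = IV): kg·m²/s³  ✗

Only heat has units kg·m²/s².

Answer: heat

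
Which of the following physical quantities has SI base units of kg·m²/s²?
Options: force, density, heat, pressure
Checking the SI base units of each option:
  force (F = ma): kg·m/s²  ✗
  density (ρ = m/V): kg/m³  ✗
  heat (Q = mcΔT): kg·m²/s²  ✓ matches
  pressure (P = F/A): kg/(m·s²)  ✗

Only heat has units kg·m²/s².

Answer: heat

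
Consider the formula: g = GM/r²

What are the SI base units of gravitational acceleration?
Units of each symbol in g = GM/r²:
  G (gravitational constant): m³/(kg·s²)
  M (mass): kg
  r (distance): m  → to the power 2 in the denominator, contributes 1/m²

Multiplying the contributions: [m³/(kg·s²)] · [kg] · [1/m²]
Adding exponents of each base unit: m: 1, s: -2
SI base units of gravitational acceleration: m/s²

Answer: m/s²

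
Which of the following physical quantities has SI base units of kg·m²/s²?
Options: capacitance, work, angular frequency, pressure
Checking the SI base units of each option:
  capacitance (C = Q/V): s⁴·A²/(kg·m²)  ✗
  work (W = Fd): kg·m²/s²  ✓ matches
  angular frequency (ω = 2πf): 1/s  ✗
  pressure (P = F/A): kg/(m·s²)  ✗

Only work has units kg·m²/s².

Answer: work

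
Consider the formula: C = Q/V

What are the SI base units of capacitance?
Units of each symbol in C = Q/V:
  Q (charge, in coulombs): s·A
  V (voltage, in volts): kg·m²/(s³·A)  → in the denominator, contributes s³·A/(kg·m²)

Multiplying the contributions: [s·A] · [s³·A/(kg·m²)]
Adding exponents of each base unit: kg: -1, m: -2, s: 4, A: 2
SI base units of capacitance: s⁴·A²/(kg·m²)

Answer: s⁴·A²/(kg·m²)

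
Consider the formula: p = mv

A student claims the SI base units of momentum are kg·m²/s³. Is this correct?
Units of each symbol in p = mv:
  m (mass): kg
  v (velocity): m/s

Multiplying the contributions: [kg] · [m/s]
Adding exponents of each base unit: kg: 1, m: 1, s: -1
SI base units of momentum: kg·m/s

The claimed units kg·m²/s³ (exponents kg: 1, m: 2, s: -3) do not match the derived units kg·m/s (exponents kg: 1, m: 1, s: -1), so the claim is incorrect.

Answer: No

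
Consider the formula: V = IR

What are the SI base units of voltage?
Units of each symbol in V = IR:
  I (current): A
  R (resistance, in ohms): kg·m²/(s³·A²)

Multiplying the contributions: [A] · [kg·m²/(s³·A²)]
Adding exponents of each base unit: kg: 1, m: 2, s: -3, A: -1
SI base units of voltage: kg·m²/(s³·A)

Answer: kg·m²/(s³·A)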